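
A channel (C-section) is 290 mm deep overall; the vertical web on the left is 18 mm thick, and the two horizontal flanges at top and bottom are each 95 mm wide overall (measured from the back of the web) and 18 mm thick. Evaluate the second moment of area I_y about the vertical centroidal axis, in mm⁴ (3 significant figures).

I_y ≈ 5.60 × 10⁶ mm⁴

Split into non-overlapping primitives; take the origin at the lower-left of the bounding box.
Web: 18 × 290, A = 5 220 mm², x = 9 mm, Ī = 140 940 mm⁴.
Top flange (beyond web): 77 × 18, A = 1 386 mm², x = 56.5 mm, Ī = 684 800 mm⁴.
Bottom flange (beyond web): 77 × 18, A = 1 386 mm², x = 56.5 mm, Ī = 684 800 mm⁴.
Centroid: x̄ = ΣA·x / ΣA = 25.475 mm.
Transfer each piece to the vertical centroidal axis using Ī + A·d² with d = x − 25.475:
  web: d = -16.475 mm → contributes +1 557 821 mm⁴
  top flange (beyond web): d = 31.025 mm → contributes +2 018 875 mm⁴
  bottom flange (beyond web): d = 31.025 mm → contributes +2 018 875 mm⁴
Total I = 5 595 571 mm⁴.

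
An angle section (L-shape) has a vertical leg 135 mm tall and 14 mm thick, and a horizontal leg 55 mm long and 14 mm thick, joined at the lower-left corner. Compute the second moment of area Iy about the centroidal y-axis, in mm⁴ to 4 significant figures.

Iy ≈ 4.442 × 10⁵ mm⁴

Break the section into simple shapes (no overlaps), measuring from the bottom-left corner of the bounding box.
Vertical leg: 14 × 135, A = 1 890 mm², x = 7 mm, Ī = 30 870 mm⁴.
Horizontal leg (remainder): 41 × 14, A = 574 mm², x = 34.5 mm, Ī = 80407.8 mm⁴.
Centroid: x̄ = ΣA·x / ΣA = 13.4063 mm.
Transfer each piece to the centroidal y-axis using Ī + A·d² with d = x − 13.4063:
  vertical leg: d = -6.40625 mm → contributes +108 436 mm⁴
  horizontal leg (remainder): d = 21.0938 mm → contributes +335 807 mm⁴
Total I = 444 243 mm⁴.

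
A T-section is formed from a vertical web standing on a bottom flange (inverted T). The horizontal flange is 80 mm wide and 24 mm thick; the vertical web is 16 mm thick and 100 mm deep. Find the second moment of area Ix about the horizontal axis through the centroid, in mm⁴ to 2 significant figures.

Ix ≈ 4.8 × 10⁶ mm⁴

Decompose the section into non-overlapping parts with the origin at the bottom-left of its bounding rectangle.
Flange: 80 × 24, A = 1 920 mm², y = 12 mm, Ī = 92 160 mm⁴.
Web: 16 × 100, A = 1 600 mm², y = 74 mm, Ī = 1 333 333 mm⁴.
Centroid: ȳ = ΣA·y / ΣA = 40.18 mm.
Transfer each piece to the horizontal axis through the centroid using Ī + A·d² with d = y − 40.18:
  flange: d = -28.18 mm → contributes +1 617 053 mm⁴
  web: d = 33.82 mm → contributes +3 163 204 mm⁴
Total I = 4 780 257 mm⁴.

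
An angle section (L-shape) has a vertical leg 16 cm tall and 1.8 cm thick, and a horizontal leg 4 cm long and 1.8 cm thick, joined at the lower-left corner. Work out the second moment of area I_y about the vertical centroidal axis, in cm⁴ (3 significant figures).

I_y ≈ 23.3 cm⁴

Decompose the section into non-overlapping parts with the origin at the bottom-left of its bounding rectangle.
Vertical leg: 1.8 × 16, A = 28.8 cm², x = 0.9 cm, Ī = 7.776 cm⁴.
Horizontal leg (remainder): 2.2 × 1.8, A = 3.96 cm², x = 2.9 cm, Ī = 1.5972 cm⁴.
Centroid: x̄ = ΣA·x / ΣA = 1.1418 cm.
Transfer each piece to the vertical centroidal axis using Ī + A·d² with d = x − 1.1418:
  vertical leg: d = -0.24176 cm → contributes +9.4593 cm⁴
  horizontal leg (remainder): d = 1.7582 cm → contributes +13.839 cm⁴
Total I = 23.298 cm⁴.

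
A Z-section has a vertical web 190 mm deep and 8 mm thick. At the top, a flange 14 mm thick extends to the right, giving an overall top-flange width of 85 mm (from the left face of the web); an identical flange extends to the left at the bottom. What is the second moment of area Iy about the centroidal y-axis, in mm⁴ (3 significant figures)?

Iy ≈ 4.97 × 10⁶ mm⁴

Break the section into simple shapes (no overlaps), measuring from the bottom-left corner of the bounding box.
Web: 8 × 190, A = 1 520 mm², x = 81 mm, Ī = 8106.7 mm⁴.
Top flange (beyond web): 77 × 14, A = 1 078 mm², x = 123.5 mm, Ī = 532 622 mm⁴.
Bottom flange (beyond web): 77 × 14, A = 1 078 mm², x = 38.5 mm, Ī = 532 622 mm⁴.
Centroid: x̄ = ΣA·x / ΣA = 81 mm.
Transfer each piece to the centroidal y-axis using Ī + A·d² with d = x − 81:
  web: d = 0 mm → contributes +8106.7 mm⁴
  top flange (beyond web): d = 42.5 mm → contributes +2 479 759 mm⁴
  bottom flange (beyond web): d = -42.5 mm → contributes +2 479 759 mm⁴
Total I = 4 967 625 mm⁴.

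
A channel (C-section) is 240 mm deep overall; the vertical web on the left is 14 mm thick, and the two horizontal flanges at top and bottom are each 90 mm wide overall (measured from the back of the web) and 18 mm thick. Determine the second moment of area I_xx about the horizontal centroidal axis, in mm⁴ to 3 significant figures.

I_xx ≈ 4.99 × 10⁷ mm⁴

Treat the section as a set of non-overlapping primitives; coordinates are from the bounding-box lower-left.
Web: 14 × 240, A = 3 360 mm², y = 120 mm, Ī = 16 128 000 mm⁴.
Top flange (beyond web): 76 × 18, A = 1 368 mm², y = 231 mm, Ī = 36 936 mm⁴.
Bottom flange (beyond web): 76 × 18, A = 1 368 mm², y = 9 mm, Ī = 36 936 mm⁴.
By symmetry the centroid is at mid-height, ȳ = 120 mm.
Transfer each piece to the horizontal centroidal axis using Ī + A·d² with d = y − 120:
  web: d = 0 mm → contributes +16 128 000 mm⁴
  top flange (beyond web): d = 111 mm → contributes +16 892 064 mm⁴
  bottom flange (beyond web): d = -111 mm → contributes +16 892 064 mm⁴
Total I = 49 912 128 mm⁴.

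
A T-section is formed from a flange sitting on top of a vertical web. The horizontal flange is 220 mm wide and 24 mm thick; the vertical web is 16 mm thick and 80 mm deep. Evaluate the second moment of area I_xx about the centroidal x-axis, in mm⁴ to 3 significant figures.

Treat the section as a set of non-overlapping primitives; coordinates are from the bounding-box lower-left.
Flange: 220 × 24, A = 5 280 mm², y = 92 mm, Ī = 253 440 mm⁴.
Web: 16 × 80, A = 1 280 mm², y = 40 mm, Ī = 682 667 mm⁴.
Centroid: ȳ = ΣA·y / ΣA = 81.854 mm.
Transfer each piece to the centroidal x-axis using Ī + A·d² with d = y − 81.854:
  flange: d = 10.146 mm → contributes +797 007 mm⁴
  web: d = -41.854 mm → contributes +2 924 879 mm⁴
Total I = 3 721 886 mm⁴.

I_xx ≈ 3.72 × 10⁶ mm⁴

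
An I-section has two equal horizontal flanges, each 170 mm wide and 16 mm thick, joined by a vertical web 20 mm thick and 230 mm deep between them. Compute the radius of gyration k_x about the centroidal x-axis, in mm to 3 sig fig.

k_x ≈ 101 mm

Break the section into simple shapes (no overlaps), measuring from the bottom-left corner of the bounding box.
Bottom flange: 170 × 16, A = 2 720 mm², y = 8 mm, Ī = 58 027 mm⁴.
Web: 20 × 230, A = 4 600 mm², y = 131 mm, Ī = 20 278 333 mm⁴.
Top flange: 170 × 16, A = 2 720 mm², y = 254 mm, Ī = 58 027 mm⁴.
By symmetry the centroid is at mid-height, ȳ = 131 mm.
Transfer each piece to the centroidal x-axis using Ī + A·d² with d = y − 131:
  bottom flange: d = -123 mm → contributes +41 208 907 mm⁴
  web: d = 0 mm → contributes +20 278 333 mm⁴
  top flange: d = 123 mm → contributes +41 208 907 mm⁴
Total I = 102 696 147 mm⁴.
Radius of gyration: k = √(I/A) = √(102 696 147 / 10 040) = 101.14 mm.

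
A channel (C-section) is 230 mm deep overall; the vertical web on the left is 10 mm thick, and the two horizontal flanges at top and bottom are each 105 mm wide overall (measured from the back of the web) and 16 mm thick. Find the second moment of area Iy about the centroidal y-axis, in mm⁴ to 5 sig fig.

Iy ≈ 5.9144 × 10⁶ mm⁴

Split into non-overlapping primitives; take the origin at the lower-left of the bounding box.
Web: 10 × 230, A = 2 300 mm², x = 5 mm, Ī = 19166.67 mm⁴.
Top flange (beyond web): 95 × 16, A = 1 520 mm², x = 57.5 mm, Ī = 1 143 167 mm⁴.
Bottom flange (beyond web): 95 × 16, A = 1 520 mm², x = 57.5 mm, Ī = 1 143 167 mm⁴.
Centroid: x̄ = ΣA·x / ΣA = 34.88764 mm.
Transfer each piece to the centroidal y-axis using Ī + A·d² with d = x − 34.88764:
  web: d = -29.88764 mm → contributes +2 073 690 mm⁴
  top flange (beyond web): d = 22.61236 mm → contributes +1 920 371 mm⁴
  bottom flange (beyond web): d = 22.61236 mm → contributes +1 920 371 mm⁴
Total I = 5 914 433 mm⁴.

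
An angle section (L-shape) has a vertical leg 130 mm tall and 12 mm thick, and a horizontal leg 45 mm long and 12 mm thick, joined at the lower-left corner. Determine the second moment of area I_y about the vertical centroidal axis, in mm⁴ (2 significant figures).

Decompose the section into non-overlapping parts with the origin at the bottom-left of its bounding rectangle.
Vertical leg: 12 × 130, A = 1 560 mm², x = 6 mm, Ī = 18 720 mm⁴.
Horizontal leg (remainder): 33 × 12, A = 396 mm², x = 28.5 mm, Ī = 35 937 mm⁴.
Centroid: x̄ = ΣA·x / ΣA = 10.56 mm.
Transfer each piece to the vertical centroidal axis using Ī + A·d² with d = x − 10.56:
  vertical leg: d = -4.555 mm → contributes +51 090 mm⁴
  horizontal leg (remainder): d = 17.94 mm → contributes +163 455 mm⁴
Total I = 214 545 mm⁴.

I_y ≈ 2.1 × 10⁵ mm⁴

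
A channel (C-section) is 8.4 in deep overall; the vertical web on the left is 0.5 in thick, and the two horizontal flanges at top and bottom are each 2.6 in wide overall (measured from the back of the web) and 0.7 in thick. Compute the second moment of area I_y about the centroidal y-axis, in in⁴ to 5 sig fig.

Decompose the section into non-overlapping parts with the origin at the bottom-left of its bounding rectangle.
Web: 0.5 × 8.4, A = 4.2 in², x = 0.25 in, Ī = 0.0875 in⁴.
Top flange (beyond web): 2.1 × 0.7, A = 1.47 in², x = 1.55 in, Ī = 0.540225 in⁴.
Bottom flange (beyond web): 2.1 × 0.7, A = 1.47 in², x = 1.55 in, Ī = 0.540225 in⁴.
Centroid: x̄ = ΣA·x / ΣA = 0.7852941 in.
Transfer each piece to the centroidal y-axis using Ī + A·d² with d = x − 0.7852941:
  web: d = -0.5352941 in → contributes +1.290967 in⁴
  top flange (beyond web): d = 0.7647059 in → contributes +1.399844 in⁴
  bottom flange (beyond web): d = 0.7647059 in → contributes +1.399844 in⁴
Total I = 4.090656 in⁴.

I_y ≈ 4.0907 in⁴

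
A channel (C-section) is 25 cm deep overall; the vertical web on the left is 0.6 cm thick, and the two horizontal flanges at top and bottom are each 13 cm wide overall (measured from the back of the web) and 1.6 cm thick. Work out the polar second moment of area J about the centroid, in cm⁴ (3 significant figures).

J ≈ 7190 cm⁴

Treat the section as a set of non-overlapping primitives; coordinates are from the bounding-box lower-left.
Web: 0.6 × 25, A = 15 cm², y = 12.5 cm, Ī = 781.25 cm⁴.
Top flange (beyond web): 12.4 × 1.6, A = 19.84 cm², y = 24.2 cm, Ī = 4.2325 cm⁴.
Bottom flange (beyond web): 12.4 × 1.6, A = 19.84 cm², y = 0.8 cm, Ī = 4.2325 cm⁴.
By symmetry the centroid is at mid-height, ȳ = 12.5 cm.
Transfer each piece to the centroidal x-axis using Ī + A·d² with d = y − 12.5:
  web: d = 0 cm → contributes +781.25 cm⁴
  top flange (beyond web): d = 11.7 cm → contributes +2720.1 cm⁴
  bottom flange (beyond web): d = -11.7 cm → contributes +2720.1 cm⁴
Total I = 6221.5 cm⁴.
For the y-axis: x̄ = 5.0169 cm.
Repeating about the centroidal y-axis gives I_y = 968.78 cm⁴.
Polar second moment: J = I_x + I_y = 7190.3 cm⁴.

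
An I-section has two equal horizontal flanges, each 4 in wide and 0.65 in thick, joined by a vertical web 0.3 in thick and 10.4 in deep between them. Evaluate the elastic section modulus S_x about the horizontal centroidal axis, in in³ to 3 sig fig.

S_x ≈ 32.0 in³

Break the section into simple shapes (no overlaps), measuring from the bottom-left corner of the bounding box.
Bottom flange: 4 × 0.65, A = 2.6 in², y = 0.325 in, Ī = 0.091542 in⁴.
Web: 0.3 × 10.4, A = 3.12 in², y = 5.85 in, Ī = 28.122 in⁴.
Top flange: 4 × 0.65, A = 2.6 in², y = 11.375 in, Ī = 0.091542 in⁴.
By symmetry the centroid is at mid-height, ȳ = 5.85 in.
Transfer each piece to the horizontal centroidal axis using Ī + A·d² with d = y − 5.85:
  bottom flange: d = -5.525 in → contributes +79.458 in⁴
  web: d = 0 in → contributes +28.122 in⁴
  top flange: d = 5.525 in → contributes +79.458 in⁴
Total I = 187.04 in⁴.
Extreme fibre distance c = 5.85 in; S = I/c = 31.972 in³.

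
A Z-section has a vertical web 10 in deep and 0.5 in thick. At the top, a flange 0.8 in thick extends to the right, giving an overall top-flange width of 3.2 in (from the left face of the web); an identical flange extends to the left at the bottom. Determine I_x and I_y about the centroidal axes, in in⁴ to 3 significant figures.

Treat the section as a set of non-overlapping primitives; coordinates are from the bounding-box lower-left.
Web: 0.5 × 10, A = 5 in², y = 5 in, Ī = 41.667 in⁴.
Top flange (beyond web): 2.7 × 0.8, A = 2.16 in², y = 9.6 in, Ī = 0.1152 in⁴.
Bottom flange (beyond web): 2.7 × 0.8, A = 2.16 in², y = 0.4 in, Ī = 0.1152 in⁴.
Centroid: ȳ = ΣA·y / ΣA = 5 in.
Transfer each piece to the centroidal x-axis using Ī + A·d² with d = y − 5:
  web: d = 0 in → contributes +41.667 in⁴
  top flange (beyond web): d = 4.6 in → contributes +45.821 in⁴
  bottom flange (beyond web): d = -4.6 in → contributes +45.821 in⁴
Total I = 133.31 in⁴.
For the y-axis: x̄ = 2.95 in.
Repeating about the centroidal y-axis gives I_y = 13.788 in⁴.

I_x ≈ 133 in⁴, I_y ≈ 13.8 in⁴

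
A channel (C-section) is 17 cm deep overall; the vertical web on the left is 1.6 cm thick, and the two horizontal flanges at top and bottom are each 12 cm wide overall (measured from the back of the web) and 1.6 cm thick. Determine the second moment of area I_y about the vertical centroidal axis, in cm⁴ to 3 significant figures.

I_y ≈ 845 cm⁴

Treat the section as a set of non-overlapping primitives; coordinates are from the bounding-box lower-left.
Web: 1.6 × 17, A = 27.2 cm², x = 0.8 cm, Ī = 5.8027 cm⁴.
Top flange (beyond web): 10.4 × 1.6, A = 16.64 cm², x = 6.8 cm, Ī = 149.98 cm⁴.
Bottom flange (beyond web): 10.4 × 1.6, A = 16.64 cm², x = 6.8 cm, Ī = 149.98 cm⁴.
Centroid: x̄ = ΣA·x / ΣA = 4.1016 cm.
Transfer each piece to the vertical centroidal axis using Ī + A·d² with d = x − 4.1016:
  web: d = -3.3016 cm → contributes +302.3 cm⁴
  top flange (beyond web): d = 2.6984 cm → contributes +271.14 cm⁴
  bottom flange (beyond web): d = 2.6984 cm → contributes +271.14 cm⁴
Total I = 844.59 cm⁴.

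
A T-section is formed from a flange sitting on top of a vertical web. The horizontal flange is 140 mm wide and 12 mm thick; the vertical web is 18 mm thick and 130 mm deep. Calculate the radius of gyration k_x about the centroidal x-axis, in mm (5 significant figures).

k_x ≈ 45.289 mm

Split into non-overlapping primitives; take the origin at the lower-left of the bounding box.
Flange: 140 × 12, A = 1 680 mm², y = 136 mm, Ī = 20 160 mm⁴.
Web: 18 × 130, A = 2 340 mm², y = 65 mm, Ī = 3 295 500 mm⁴.
Centroid: ȳ = ΣA·y / ΣA = 94.67164 mm.
Transfer each piece to the centroidal x-axis using Ī + A·d² with d = y − 94.67164:
  flange: d = 41.32836 mm → contributes +2 889 656 mm⁴
  web: d = -29.67164 mm → contributes +5 355 651 mm⁴
Total I = 8 245 307 mm⁴.
Radius of gyration: k = √(I/A) = √(8 245 307 / 4 020) = 45.28875 mm.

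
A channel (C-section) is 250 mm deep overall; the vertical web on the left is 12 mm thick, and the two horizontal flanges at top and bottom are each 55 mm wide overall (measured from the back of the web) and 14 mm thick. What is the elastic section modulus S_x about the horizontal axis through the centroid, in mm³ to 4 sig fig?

Break the section into simple shapes (no overlaps), measuring from the bottom-left corner of the bounding box.
Web: 12 × 250, A = 3 000 mm², y = 125 mm, Ī = 15 625 000 mm⁴.
Top flange (beyond web): 43 × 14, A = 602 mm², y = 243 mm, Ī = 9832.67 mm⁴.
Bottom flange (beyond web): 43 × 14, A = 602 mm², y = 7 mm, Ī = 9832.67 mm⁴.
By symmetry the centroid is at mid-height, ȳ = 125 mm.
Transfer each piece to the horizontal axis through the centroid using Ī + A·d² with d = y − 125:
  web: d = 0 mm → contributes +15 625 000 mm⁴
  top flange (beyond web): d = 118 mm → contributes +8 392 081 mm⁴
  bottom flange (beyond web): d = -118 mm → contributes +8 392 081 mm⁴
Total I = 32 409 161 mm⁴.
Extreme fibre distance c = 125 mm; S = I/c = 259 273 mm³.

S_x ≈ 2.593 × 10⁵ mm³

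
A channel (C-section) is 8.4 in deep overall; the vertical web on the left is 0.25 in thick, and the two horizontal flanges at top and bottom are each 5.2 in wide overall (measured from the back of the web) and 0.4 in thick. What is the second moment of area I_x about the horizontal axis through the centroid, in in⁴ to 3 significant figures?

Decompose the section into non-overlapping parts with the origin at the bottom-left of its bounding rectangle.
Web: 0.25 × 8.4, A = 2.1 in², y = 4.2 in, Ī = 12.348 in⁴.
Top flange (beyond web): 4.95 × 0.4, A = 1.98 in², y = 8.2 in, Ī = 0.0264 in⁴.
Bottom flange (beyond web): 4.95 × 0.4, A = 1.98 in², y = 0.2 in, Ī = 0.0264 in⁴.
By symmetry the centroid is at mid-height, ȳ = 4.2 in.
Transfer each piece to the horizontal axis through the centroid using Ī + A·d² with d = y − 4.2:
  web: d = 0 in → contributes +12.348 in⁴
  top flange (beyond web): d = 4 in → contributes +31.706 in⁴
  bottom flange (beyond web): d = -4 in → contributes +31.706 in⁴
Total I = 75.761 in⁴.

I_x ≈ 75.8 in⁴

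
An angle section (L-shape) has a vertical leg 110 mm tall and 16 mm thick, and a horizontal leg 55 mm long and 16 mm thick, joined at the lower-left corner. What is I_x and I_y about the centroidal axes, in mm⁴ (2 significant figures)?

Decompose the section into non-overlapping parts with the origin at the bottom-left of its bounding rectangle.
Vertical leg: 16 × 110, A = 1 760 mm², y = 55 mm, Ī = 1 774 667 mm⁴.
Horizontal leg (remainder): 39 × 16, A = 624 mm², y = 8 mm, Ī = 13 312 mm⁴.
Centroid: ȳ = ΣA·y / ΣA = 42.7 mm.
Transfer each piece to the centroidal x-axis using Ī + A·d² with d = y − 42.7:
  vertical leg: d = 12.3 mm → contributes +2 041 024 mm⁴
  horizontal leg (remainder): d = -34.7 mm → contributes +764 577 mm⁴
Total I = 2 805 601 mm⁴.
For the y-axis: x̄ = 15.2 mm.
Repeating about the centroidal y-axis gives I_y = 465 021 mm⁴.

I_x ≈ 2.8 × 10⁶ mm⁴, I_y ≈ 4.7 × 10⁵ mm⁴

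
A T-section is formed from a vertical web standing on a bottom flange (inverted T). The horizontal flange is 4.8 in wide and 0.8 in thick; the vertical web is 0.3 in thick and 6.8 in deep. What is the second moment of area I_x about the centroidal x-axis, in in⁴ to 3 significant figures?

Break the section into simple shapes (no overlaps), measuring from the bottom-left corner of the bounding box.
Flange: 4.8 × 0.8, A = 3.84 in², y = 0.4 in, Ī = 0.2048 in⁴.
Web: 0.3 × 6.8, A = 2.04 in², y = 4.2 in, Ī = 7.8608 in⁴.
Centroid: ȳ = ΣA·y / ΣA = 1.7184 in.
Transfer each piece to the centroidal x-axis using Ī + A·d² with d = y − 1.7184:
  flange: d = -1.3184 in → contributes +6.8791 in⁴
  web: d = 2.4816 in → contributes +20.424 in⁴
Total I = 27.303 in⁴.

I_x ≈ 27.3 in⁴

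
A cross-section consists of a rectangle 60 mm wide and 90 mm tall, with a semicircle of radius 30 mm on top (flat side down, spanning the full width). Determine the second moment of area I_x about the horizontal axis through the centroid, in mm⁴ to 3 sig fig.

Break the section into simple shapes (no overlaps), measuring from the bottom-left corner of the bounding box.
Rectangular body: 60 × 90, A = 5 400 mm², y = 45 mm, Ī = 3 645 000 mm⁴.
Semicircular cap: semicircle r = 30, A = 1413.7 mm², y = 102.73 mm, Ī = 88 903 mm⁴.
Centroid: ȳ = ΣA·y / ΣA = 56.978 mm.
Transfer each piece to the horizontal axis through the centroid using Ī + A·d² with d = y − 56.978:
  rectangular body: d = -11.978 mm → contributes +4 419 800 mm⁴
  semicircular cap: d = 45.754 mm → contributes +3 048 421 mm⁴
Total I = 7 468 221 mm⁴.

I_x ≈ 7.47 × 10⁶ mm⁴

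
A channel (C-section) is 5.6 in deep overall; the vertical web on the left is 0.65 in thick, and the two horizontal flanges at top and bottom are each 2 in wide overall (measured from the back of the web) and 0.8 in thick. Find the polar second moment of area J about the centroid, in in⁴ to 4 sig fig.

Treat the section as a set of non-overlapping primitives; coordinates are from the bounding-box lower-left.
Web: 0.65 × 5.6, A = 3.64 in², y = 2.8 in, Ī = 9.51253 in⁴.
Top flange (beyond web): 1.35 × 0.8, A = 1.08 in², y = 5.2 in, Ī = 0.0576 in⁴.
Bottom flange (beyond web): 1.35 × 0.8, A = 1.08 in², y = 0.4 in, Ī = 0.0576 in⁴.
By symmetry the centroid is at mid-height, ȳ = 2.8 in.
Transfer each piece to the centroidal x-axis using Ī + A·d² with d = y − 2.8:
  web: d = 0 in → contributes +9.51253 in⁴
  top flange (beyond web): d = 2.4 in → contributes +6.2784 in⁴
  bottom flange (beyond web): d = -2.4 in → contributes +6.2784 in⁴
Total I = 22.0693 in⁴.
For the y-axis: x̄ = 0.697414 in.
Repeating about the centroidal y-axis gives I_y = 1.81179 in⁴.
Polar second moment: J = I_x + I_y = 23.8811 in⁴.

J ≈ 23.88 in⁴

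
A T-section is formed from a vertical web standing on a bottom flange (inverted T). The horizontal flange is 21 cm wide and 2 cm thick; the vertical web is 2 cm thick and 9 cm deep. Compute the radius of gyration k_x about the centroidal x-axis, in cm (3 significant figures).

k_x ≈ 2.93 cm

Split into non-overlapping primitives; take the origin at the lower-left of the bounding box.
Flange: 21 × 2, A = 42 cm², y = 1 cm, Ī = 14 cm⁴.
Web: 2 × 9, A = 18 cm², y = 6.5 cm, Ī = 121.5 cm⁴.
Centroid: ȳ = ΣA·y / ΣA = 2.65 cm.
Transfer each piece to the centroidal x-axis using Ī + A·d² with d = y − 2.65:
  flange: d = -1.65 cm → contributes +128.35 cm⁴
  web: d = 3.85 cm → contributes +388.31 cm⁴
Total I = 516.65 cm⁴.
Radius of gyration: k = √(I/A) = √(516.65 / 60) = 2.9344 cm.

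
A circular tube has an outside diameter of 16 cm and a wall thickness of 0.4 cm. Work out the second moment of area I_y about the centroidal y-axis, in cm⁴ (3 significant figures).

Split into non-overlapping primitives; take the origin at the lower-left of the bounding box.
Outer circle: ⌀16, A = 201.06 cm², x = 8 cm, Ī = 3 217 cm⁴.
Bore (subtracted): ⌀15.2, A = 181.46 cm², x = 8 cm, Ī = 2620.3 cm⁴.
By symmetry the centroid is at mid-width, x̄ = 8 cm.
All pieces are centred on the centroidal y-axis, so I = ΣĪ (holes subtracted) = 596.73 cm⁴.

I_y ≈ 597 cm⁴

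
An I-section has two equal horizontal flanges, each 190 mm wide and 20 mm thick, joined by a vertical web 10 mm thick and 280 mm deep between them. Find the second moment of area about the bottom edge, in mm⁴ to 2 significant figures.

Split into non-overlapping primitives; take the origin at the lower-left of the bounding box.
Bottom flange: 190 × 20, A = 3 800 mm², y = 10 mm, Ī = 126 667 mm⁴.
Web: 10 × 280, A = 2 800 mm², y = 160 mm, Ī = 18 293 333 mm⁴.
Top flange: 190 × 20, A = 3 800 mm², y = 310 mm, Ī = 126 667 mm⁴.
Transfer each piece to the bottom edge using Ī + A·d² with d = y − 0:
  bottom flange: d = 10 mm → contributes +506 667 mm⁴
  web: d = 160 mm → contributes +89 973 333 mm⁴
  top flange: d = 310 mm → contributes +365 306 667 mm⁴
Total I = 455 786 667 mm⁴.

I_base ≈ 4.6 × 10⁸ mm⁴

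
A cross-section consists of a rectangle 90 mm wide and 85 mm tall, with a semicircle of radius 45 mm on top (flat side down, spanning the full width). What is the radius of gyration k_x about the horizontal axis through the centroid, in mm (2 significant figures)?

Treat the section as a set of non-overlapping primitives; coordinates are from the bounding-box lower-left.
Rectangular body: 90 × 85, A = 7 650 mm², y = 42.5 mm, Ī = 4 605 938 mm⁴.
Semicircular cap: semicircle r = 45, A = 3 181 mm², y = 104.1 mm, Ī = 450 072 mm⁴.
Centroid: ȳ = ΣA·y / ΣA = 60.59 mm.
Transfer each piece to the horizontal axis through the centroid using Ī + A·d² with d = y − 60.59:
  rectangular body: d = -18.09 mm → contributes +7 109 548 mm⁴
  semicircular cap: d = 43.51 mm → contributes +6 471 275 mm⁴
Total I = 13 580 823 mm⁴.
Radius of gyration: k = √(I/A) = √(13 580 823 / 10 831) = 35.41 mm.

k_x ≈ 35 mm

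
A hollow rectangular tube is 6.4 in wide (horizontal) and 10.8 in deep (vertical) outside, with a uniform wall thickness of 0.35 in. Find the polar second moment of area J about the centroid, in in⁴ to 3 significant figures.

J ≈ 263 in⁴

Break the section into simple shapes (no overlaps), measuring from the bottom-left corner of the bounding box.
Outer rectangle: 6.4 × 10.8, A = 69.12 in², y = 5.4 in, Ī = 671.85 in⁴.
Inner void (subtracted): 5.7 × 10.1, A = 57.57 in², y = 5.4 in, Ī = 489.39 in⁴.
By symmetry the centroid is at mid-height, ȳ = 5.4 in.
All pieces are centred on the centroidal x-axis, so I = ΣĪ (holes subtracted) = 182.45 in⁴.
Repeating about the centroidal y-axis gives I_y = 80.059 in⁴.
Polar second moment: J = I_x + I_y = 262.51 in⁴.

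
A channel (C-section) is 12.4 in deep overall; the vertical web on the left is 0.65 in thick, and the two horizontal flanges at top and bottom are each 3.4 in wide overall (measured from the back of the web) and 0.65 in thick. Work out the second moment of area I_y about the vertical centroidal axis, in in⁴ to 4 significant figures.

Decompose the section into non-overlapping parts with the origin at the bottom-left of its bounding rectangle.
Web: 0.65 × 12.4, A = 8.06 in², x = 0.325 in, Ī = 0.283779 in⁴.
Top flange (beyond web): 2.75 × 0.65, A = 1.7875 in², x = 2.025 in, Ī = 1.1265 in⁴.
Bottom flange (beyond web): 2.75 × 0.65, A = 1.7875 in², x = 2.025 in, Ī = 1.1265 in⁴.
Centroid: x̄ = ΣA·x / ΣA = 0.847346 in.
Transfer each piece to the vertical centroidal axis using Ī + A·d² with d = x − 0.847346:
  web: d = -0.522346 in → contributes +2.48292 in⁴
  top flange (beyond web): d = 1.17765 in → contributes +3.60552 in⁴
  bottom flange (beyond web): d = 1.17765 in → contributes +3.60552 in⁴
Total I = 9.69396 in⁴.

I_y ≈ 9.694 in⁴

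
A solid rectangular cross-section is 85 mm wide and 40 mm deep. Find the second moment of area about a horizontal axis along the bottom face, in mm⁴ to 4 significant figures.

I_base ≈ 1.813 × 10⁶ mm⁴

The section: 85 × 40, A = 3 400 mm², y = 20 mm, Ī = 453 333 mm⁴.
Transfer it to a horizontal axis along the bottom face using Ī + A·d² with d = y − 0:
  the section: d = 20 mm → contributes +1 813 333 mm⁴
Total I = 1 813 333 mm⁴.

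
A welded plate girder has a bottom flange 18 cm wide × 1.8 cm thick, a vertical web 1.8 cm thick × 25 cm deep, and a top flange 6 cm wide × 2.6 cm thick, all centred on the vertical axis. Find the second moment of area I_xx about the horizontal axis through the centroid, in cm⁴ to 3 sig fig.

I_xx ≈ 1.06 × 10⁴ cm⁴

Treat the section as a set of non-overlapping primitives; coordinates are from the bounding-box lower-left.
Bottom plate: 18 × 1.8, A = 32.4 cm², y = 0.9 cm, Ī = 8.748 cm⁴.
Web plate: 1.8 × 25, A = 45 cm², y = 14.3 cm, Ī = 2343.8 cm⁴.
Top plate: 6 × 2.6, A = 15.6 cm², y = 28.1 cm, Ī = 8.788 cm⁴.
Centroid: ȳ = ΣA·y / ΣA = 11.946 cm.
Transfer each piece to the horizontal axis through the centroid using Ī + A·d² with d = y − 11.946:
  bottom plate: d = -11.046 cm → contributes +3962.3 cm⁴
  web plate: d = 2.3535 cm → contributes +2 593 cm⁴
  top plate: d = 16.154 cm → contributes +4079.4 cm⁴
Total I = 10 635 cm⁴.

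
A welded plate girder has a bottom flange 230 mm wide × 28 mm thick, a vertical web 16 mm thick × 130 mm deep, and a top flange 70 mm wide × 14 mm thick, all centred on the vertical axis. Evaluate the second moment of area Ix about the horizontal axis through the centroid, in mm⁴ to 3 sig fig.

Ix ≈ 2.84 × 10⁷ mm⁴

Break the section into simple shapes (no overlaps), measuring from the bottom-left corner of the bounding box.
Bottom plate: 230 × 28, A = 6 440 mm², y = 14 mm, Ī = 420 747 mm⁴.
Web plate: 16 × 130, A = 2 080 mm², y = 93 mm, Ī = 2 929 333 mm⁴.
Top plate: 70 × 14, A = 980 mm², y = 165 mm, Ī = 16 007 mm⁴.
Centroid: ȳ = ΣA·y / ΣA = 46.874 mm.
Transfer each piece to the horizontal axis through the centroid using Ī + A·d² with d = y − 46.874:
  bottom plate: d = -32.874 mm → contributes +7 380 320 mm⁴
  web plate: d = 46.126 mm → contributes +7 354 818 mm⁴
  top plate: d = 118.13 mm → contributes +13 690 757 mm⁴
Total I = 28 425 895 mm⁴.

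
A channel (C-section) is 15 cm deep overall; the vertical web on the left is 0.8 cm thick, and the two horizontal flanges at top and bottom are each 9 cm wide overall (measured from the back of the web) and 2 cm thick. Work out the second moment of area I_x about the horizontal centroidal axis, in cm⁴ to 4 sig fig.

Break the section into simple shapes (no overlaps), measuring from the bottom-left corner of the bounding box.
Web: 0.8 × 15, A = 12 cm², y = 7.5 cm, Ī = 225 cm⁴.
Top flange (beyond web): 8.2 × 2, A = 16.4 cm², y = 14 cm, Ī = 5.46667 cm⁴.
Bottom flange (beyond web): 8.2 × 2, A = 16.4 cm², y = 1 cm, Ī = 5.46667 cm⁴.
By symmetry the centroid is at mid-height, ȳ = 7.5 cm.
Transfer each piece to the horizontal centroidal axis using Ī + A·d² with d = y − 7.5:
  web: d = 0 cm → contributes +225 cm⁴
  top flange (beyond web): d = 6.5 cm → contributes +698.367 cm⁴
  bottom flange (beyond web): d = -6.5 cm → contributes +698.367 cm⁴
Total I = 1621.73 cm⁴.

I_x ≈ 1622 cm⁴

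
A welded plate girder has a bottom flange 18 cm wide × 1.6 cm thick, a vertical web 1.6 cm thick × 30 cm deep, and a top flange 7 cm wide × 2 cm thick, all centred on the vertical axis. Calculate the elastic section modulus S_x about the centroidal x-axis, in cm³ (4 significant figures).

Split into non-overlapping primitives; take the origin at the lower-left of the bounding box.
Bottom plate: 18 × 1.6, A = 28.8 cm², y = 0.8 cm, Ī = 6.144 cm⁴.
Web plate: 1.6 × 30, A = 48 cm², y = 16.6 cm, Ī = 3 600 cm⁴.
Top plate: 7 × 2, A = 14 cm², y = 32.6 cm, Ī = 4.66667 cm⁴.
Centroid: ȳ = ΣA·y / ΣA = 14.0555 cm.
Transfer each piece to the centroidal x-axis using Ī + A·d² with d = y − 14.0555:
  bottom plate: d = -13.2555 cm → contributes +5066.55 cm⁴
  web plate: d = 2.54449 cm → contributes +3910.77 cm⁴
  top plate: d = 18.5445 cm → contributes +4819.24 cm⁴
Total I = 13796.6 cm⁴.
Extreme fibre distance c = 19.5445 cm; S = I/c = 705.905 cm³.

S_x ≈ 705.9 cm³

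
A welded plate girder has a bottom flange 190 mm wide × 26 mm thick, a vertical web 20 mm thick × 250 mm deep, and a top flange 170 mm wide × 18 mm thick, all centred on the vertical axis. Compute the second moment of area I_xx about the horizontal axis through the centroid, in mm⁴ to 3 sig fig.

I_xx ≈ 1.70 × 10⁸ mm⁴

Split into non-overlapping primitives; take the origin at the lower-left of the bounding box.
Bottom plate: 190 × 26, A = 4 940 mm², y = 13 mm, Ī = 278 287 mm⁴.
Web plate: 20 × 250, A = 5 000 mm², y = 151 mm, Ī = 26 041 667 mm⁴.
Top plate: 170 × 18, A = 3 060 mm², y = 285 mm, Ī = 82 620 mm⁴.
Centroid: ȳ = ΣA·y / ΣA = 130.1 mm.
Transfer each piece to the horizontal axis through the centroid using Ī + A·d² with d = y − 130.1:
  bottom plate: d = -117.1 mm → contributes +68 019 372 mm⁴
  web plate: d = 20.898 mm → contributes +28 225 395 mm⁴
  top plate: d = 154.9 mm → contributes +73 502 832 mm⁴
Total I = 169 747 599 mm⁴.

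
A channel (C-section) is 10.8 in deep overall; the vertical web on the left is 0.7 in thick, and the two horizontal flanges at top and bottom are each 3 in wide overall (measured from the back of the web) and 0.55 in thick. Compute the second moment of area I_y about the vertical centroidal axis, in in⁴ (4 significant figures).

Decompose the section into non-overlapping parts with the origin at the bottom-left of its bounding rectangle.
Web: 0.7 × 10.8, A = 7.56 in², x = 0.35 in, Ī = 0.3087 in⁴.
Top flange (beyond web): 2.3 × 0.55, A = 1.265 in², x = 1.85 in, Ī = 0.557654 in⁴.
Bottom flange (beyond web): 2.3 × 0.55, A = 1.265 in², x = 1.85 in, Ī = 0.557654 in⁴.
Centroid: x̄ = ΣA·x / ΣA = 0.726115 in.
Transfer each piece to the vertical centroidal axis using Ī + A·d² with d = x − 0.726115:
  web: d = -0.376115 in → contributes +1.37816 in⁴
  top flange (beyond web): d = 1.12389 in → contributes +2.1555 in⁴
  bottom flange (beyond web): d = 1.12389 in → contributes +2.1555 in⁴
Total I = 5.68915 in⁴.

I_y ≈ 5.689 in⁴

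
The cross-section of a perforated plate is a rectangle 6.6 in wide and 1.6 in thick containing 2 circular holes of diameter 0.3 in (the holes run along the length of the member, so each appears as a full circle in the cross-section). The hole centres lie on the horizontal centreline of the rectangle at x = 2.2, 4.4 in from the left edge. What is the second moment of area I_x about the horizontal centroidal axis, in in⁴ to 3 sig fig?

Decompose the section into non-overlapping parts with the origin at the bottom-left of its bounding rectangle.
Plate: 6.6 × 1.6, A = 10.56 in², y = 0.8 in, Ī = 2.2528 in⁴.
Hole 1 (subtracted): ⌀0.3, A = 0.070686 in², y = 0.8 in, Ī = 0.00039761 in⁴.
Hole 2 (subtracted): ⌀0.3, A = 0.070686 in², y = 0.8 in, Ī = 0.00039761 in⁴.
By symmetry the centroid is at mid-height, ȳ = 0.8 in.
All pieces are centred on the horizontal centroidal axis, so I = ΣĪ (holes subtracted) = 2.252 in⁴.

I_x ≈ 2.25 in⁴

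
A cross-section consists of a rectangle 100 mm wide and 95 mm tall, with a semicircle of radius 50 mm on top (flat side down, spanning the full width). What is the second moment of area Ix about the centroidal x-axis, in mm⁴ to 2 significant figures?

Ix ≈ 2.1 × 10⁷ mm⁴

Treat the section as a set of non-overlapping primitives; coordinates are from the bounding-box lower-left.
Rectangular body: 100 × 95, A = 9 500 mm², y = 47.5 mm, Ī = 7 144 792 mm⁴.
Semicircular cap: semicircle r = 50, A = 3 927 mm², y = 116.2 mm, Ī = 685 981 mm⁴.
Centroid: ȳ = ΣA·y / ΣA = 67.6 mm.
Transfer each piece to the centroidal x-axis using Ī + A·d² with d = y − 67.6:
  rectangular body: d = -20.1 mm → contributes +10 982 400 mm⁴
  semicircular cap: d = 48.62 mm → contributes +9 969 750 mm⁴
Total I = 20 952 150 mm⁴.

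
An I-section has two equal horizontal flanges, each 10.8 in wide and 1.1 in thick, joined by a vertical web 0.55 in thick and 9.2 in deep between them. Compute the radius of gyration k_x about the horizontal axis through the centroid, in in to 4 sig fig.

k_x ≈ 4.815 in

Decompose the section into non-overlapping parts with the origin at the bottom-left of its bounding rectangle.
Bottom flange: 10.8 × 1.1, A = 11.88 in², y = 0.55 in, Ī = 1.1979 in⁴.
Web: 0.55 × 9.2, A = 5.06 in², y = 5.7 in, Ī = 35.6899 in⁴.
Top flange: 10.8 × 1.1, A = 11.88 in², y = 10.85 in, Ī = 1.1979 in⁴.
By symmetry the centroid is at mid-height, ȳ = 5.7 in.
Transfer each piece to the horizontal axis through the centroid using Ī + A·d² with d = y − 5.7:
  bottom flange: d = -5.15 in → contributes +316.285 in⁴
  web: d = 0 in → contributes +35.6899 in⁴
  top flange: d = 5.15 in → contributes +316.285 in⁴
Total I = 668.26 in⁴.
Radius of gyration: k = √(I/A) = √(668.26 / 28.82) = 4.81533 in.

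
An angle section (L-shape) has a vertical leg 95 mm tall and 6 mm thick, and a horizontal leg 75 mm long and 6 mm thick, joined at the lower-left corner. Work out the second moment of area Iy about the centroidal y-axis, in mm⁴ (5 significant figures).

Decompose the section into non-overlapping parts with the origin at the bottom-left of its bounding rectangle.
Vertical leg: 6 × 95, A = 570 mm², x = 3 mm, Ī = 1 710 mm⁴.
Horizontal leg (remainder): 69 × 6, A = 414 mm², x = 40.5 mm, Ī = 164254.5 mm⁴.
Centroid: x̄ = ΣA·x / ΣA = 18.77744 mm.
Transfer each piece to the centroidal y-axis using Ī + A·d² with d = x − 18.77744:
  vertical leg: d = -15.77744 mm → contributes +143598.7 mm⁴
  horizontal leg (remainder): d = 21.72256 mm → contributes +359608.5 mm⁴
Total I = 503207.3 mm⁴.

Iy ≈ 5.0321 × 10⁵ mm⁴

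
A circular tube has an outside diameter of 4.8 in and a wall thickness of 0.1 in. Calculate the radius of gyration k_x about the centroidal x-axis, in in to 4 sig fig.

k_x ≈ 1.662 in

Treat the section as a set of non-overlapping primitives; coordinates are from the bounding-box lower-left.
Outer circle: ⌀4.8, A = 18.0956 in², y = 2.4 in, Ī = 26.0576 in⁴.
Bore (subtracted): ⌀4.6, A = 16.619 in², y = 2.4 in, Ī = 21.9787 in⁴.
By symmetry the centroid is at mid-height, ȳ = 2.4 in.
All pieces are centred on the centroidal x-axis, so I = ΣĪ (holes subtracted) = 4.07897 in⁴.
Radius of gyration: k = √(I/A) = √(4.07897 / 1.47655) = 1.66208 in.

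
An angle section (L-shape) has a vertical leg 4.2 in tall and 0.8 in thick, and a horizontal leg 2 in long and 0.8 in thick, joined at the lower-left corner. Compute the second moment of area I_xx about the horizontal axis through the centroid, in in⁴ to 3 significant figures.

I_xx ≈ 7.15 in⁴

Split into non-overlapping primitives; take the origin at the lower-left of the bounding box.
Vertical leg: 0.8 × 4.2, A = 3.36 in², y = 2.1 in, Ī = 4.9392 in⁴.
Horizontal leg (remainder): 1.2 × 0.8, A = 0.96 in², y = 0.4 in, Ī = 0.0512 in⁴.
Centroid: ȳ = ΣA·y / ΣA = 1.7222 in.
Transfer each piece to the horizontal axis through the centroid using Ī + A·d² with d = y − 1.7222:
  vertical leg: d = 0.37778 in → contributes +5.4187 in⁴
  horizontal leg (remainder): d = -1.3222 in → contributes +1.7295 in⁴
Total I = 7.1483 in⁴.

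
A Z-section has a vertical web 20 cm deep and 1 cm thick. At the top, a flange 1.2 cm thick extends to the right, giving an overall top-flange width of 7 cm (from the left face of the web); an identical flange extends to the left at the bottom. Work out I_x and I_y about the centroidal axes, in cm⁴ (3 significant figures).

Treat the section as a set of non-overlapping primitives; coordinates are from the bounding-box lower-left.
Web: 1 × 20, A = 20 cm², y = 10 cm, Ī = 666.67 cm⁴.
Top flange (beyond web): 6 × 1.2, A = 7.2 cm², y = 19.4 cm, Ī = 0.864 cm⁴.
Bottom flange (beyond web): 6 × 1.2, A = 7.2 cm², y = 0.6 cm, Ī = 0.864 cm⁴.
Centroid: ȳ = ΣA·y / ΣA = 10 cm.
Transfer each piece to the centroidal x-axis using Ī + A·d² with d = y − 10:
  web: d = 0 cm → contributes +666.67 cm⁴
  top flange (beyond web): d = 9.4 cm → contributes +637.06 cm⁴
  bottom flange (beyond web): d = -9.4 cm → contributes +637.06 cm⁴
Total I = 1940.8 cm⁴.
For the y-axis: x̄ = 6.5 cm.
Repeating about the centroidal y-axis gives I_y = 221.27 cm⁴.

I_x ≈ 1940 cm⁴, I_y ≈ 221 cm⁴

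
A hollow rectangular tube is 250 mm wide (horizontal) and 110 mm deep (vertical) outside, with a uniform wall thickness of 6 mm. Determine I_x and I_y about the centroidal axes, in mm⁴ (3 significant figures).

Treat the section as a set of non-overlapping primitives; coordinates are from the bounding-box lower-left.
Outer rectangle: 250 × 110, A = 27 500 mm², y = 55 mm, Ī = 27 729 167 mm⁴.
Inner void (subtracted): 238 × 98, A = 23 324 mm², y = 55 mm, Ī = 18 666 975 mm⁴.
By symmetry the centroid is at mid-height, ȳ = 55 mm.
All pieces are centred on the centroidal x-axis, so I = ΣĪ (holes subtracted) = 9 062 192 mm⁴.
Repeating about the centroidal y-axis gives I_y = 33 132 112 mm⁴.

I_x ≈ 9.06 × 10⁶ mm⁴, I_y ≈ 3.31 × 10⁷ mm⁴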